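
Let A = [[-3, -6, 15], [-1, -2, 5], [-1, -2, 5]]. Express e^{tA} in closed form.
e^{tA} = [[1 - 3*t, -6*t, 15*t], [-t, 1 - 2*t, 5*t], [-t, -2*t, 5*t + 1]]

A has Jordan form J = [[0, 1, 0], [0, 0, 0], [0, 0, 0]] with A = PJP^{-1}, so e^{tA} = P e^{tJ} P^{-1}.

For a Jordan block J_k(λ), e^{tJ_k(λ)} = e^{λt} · (I + tN + t^2 N^2/2! + ... + t^{k-1} N^{k-1}/(k-1)!) where N is the nilpotent superdiagonal part.

Assembling the blocks and conjugating back gives the entries of e^{tA} as shown above.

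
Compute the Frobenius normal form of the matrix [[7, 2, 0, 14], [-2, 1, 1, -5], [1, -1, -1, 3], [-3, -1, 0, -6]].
The invariant factors of A (the non-unit diagonal entries of the Smith normal form of xI - A over ℚ[x]) are x - 1, x(x - 1)(x + 1), each dividing the next. The characteristic polynomial is their product, x(x - 1)^2(x + 1).

The rational canonical form is the block-diagonal matrix of companion matrices C(f_i):
R = [[1, 0, 0, 0], [0, 0, 0, 0], [0, 1, 0, 1], [0, 0, 1, 0]].

R = [[1, 0, 0, 0], [0, 0, 0, 0], [0, 1, 0, 1], [0, 0, 1, 0]]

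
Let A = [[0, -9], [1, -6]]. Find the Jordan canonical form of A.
J = [[-3, 1], [0, -3]]

The characteristic polynomial is det(xI - A) = (x + 3)^2, so the eigenvalues are -3 (algebraic multiplicity 2).

For λ = -3: rank(A + 3I) = 1, rank((A + 3I)^2) = 0. The eigenspace has dimension 2 - 1 = 1, so there is 1 Jordan block; the rank sequence gives block sizes [2].

Assembling the blocks gives the Jordan form J above.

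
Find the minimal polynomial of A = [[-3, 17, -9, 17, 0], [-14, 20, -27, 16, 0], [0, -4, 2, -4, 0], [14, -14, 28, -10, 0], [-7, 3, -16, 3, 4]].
The characteristic polynomial factors as (x - 4)^4(x + 3). The minimal polynomial is ∏(x - λ)^{k_λ} where k_λ is the size of the largest Jordan block at λ.

For λ = -3: rank(A + 3I) = 4, and the largest Jordan block has size 1 (the smallest k with rank((A + 3I)^k) = rank((A + 3I)^(k+1))).
For λ = 4: rank(A - 4I) = 2, and the largest Jordan block has size 2 (the smallest k with rank((A - 4I)^k) = rank((A - 4I)^(k+1))).

So m_A(x) = (x - 4)^2(x + 3).

m_A(x) = (x - 4)^2(x + 3)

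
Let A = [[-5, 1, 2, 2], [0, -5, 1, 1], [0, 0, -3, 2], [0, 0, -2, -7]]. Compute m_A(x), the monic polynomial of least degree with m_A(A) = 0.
m_A(x) = (x + 5)^3

The characteristic polynomial factors as (x + 5)^4. The minimal polynomial is ∏(x - λ)^{k_λ} where k_λ is the size of the largest Jordan block at λ.

For λ = -5: rank(A + 5I) = 2, and the largest Jordan block has size 3 (the smallest k with rank((A + 5I)^k) = rank((A + 5I)^(k+1))).

So m_A(x) = (x + 5)^3.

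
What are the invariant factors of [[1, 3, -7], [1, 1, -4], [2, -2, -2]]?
The Jordan structure of A has elementary divisors x^3. Arranging the block sizes at each eigenvalue in decreasing order and taking row products gives the invariant factors.

Invariant factors (smallest first, each dividing the next): x^3.

Check: the last factor x^3 is the minimal polynomial, and the product x^3 is the characteristic polynomial.

x^3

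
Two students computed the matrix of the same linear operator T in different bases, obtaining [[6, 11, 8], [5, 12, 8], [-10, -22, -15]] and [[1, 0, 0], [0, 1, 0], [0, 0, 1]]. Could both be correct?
Both have characteristic polynomial (x - 1)^3, but the minimal polynomial of A is (x - 1)^2 while the minimal polynomial of B is x - 1. The minimal polynomial is a similarity invariant, so A and B are not similar.

No.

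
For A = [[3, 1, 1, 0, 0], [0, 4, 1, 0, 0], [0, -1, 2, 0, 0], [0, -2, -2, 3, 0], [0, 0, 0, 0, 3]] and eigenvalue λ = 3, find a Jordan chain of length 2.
We seek v_1 ∈ ker((A - 3I)^2) \ ker(A - 3I), then set v_{i+1} = (A - 3I) v_i.

One such chain is v_1 = [[0, 1, 0, 0, -2]]^T, v_2 = [[1, 1, -1, -2, 0]]^T. Check: (A - 3I) v_2 = [[0, 0, 0, 0, 0]]^T = 0.

v_1 = [[0, 1, 0, 0, -2]]^T, v_2 = [[1, 1, -1, -2, 0]]^T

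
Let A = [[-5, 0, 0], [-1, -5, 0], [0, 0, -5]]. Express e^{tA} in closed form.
A has Jordan form J = [[-5, 1, 0], [0, -5, 0], [0, 0, -5]] with A = PJP^{-1}, so e^{tA} = P e^{tJ} P^{-1}.

For a Jordan block J_k(λ), e^{tJ_k(λ)} = e^{λt} · (I + tN + t^2 N^2/2! + ... + t^{k-1} N^{k-1}/(k-1)!) where N is the nilpotent superdiagonal part.

Assembling the blocks and conjugating back gives the entries of e^{tA} as shown above.

e^{tA} = [[e^{-5*t}, 0, 0], [-t*e^{-5*t}, e^{-5*t}, 0], [0, 0, e^{-5*t}]]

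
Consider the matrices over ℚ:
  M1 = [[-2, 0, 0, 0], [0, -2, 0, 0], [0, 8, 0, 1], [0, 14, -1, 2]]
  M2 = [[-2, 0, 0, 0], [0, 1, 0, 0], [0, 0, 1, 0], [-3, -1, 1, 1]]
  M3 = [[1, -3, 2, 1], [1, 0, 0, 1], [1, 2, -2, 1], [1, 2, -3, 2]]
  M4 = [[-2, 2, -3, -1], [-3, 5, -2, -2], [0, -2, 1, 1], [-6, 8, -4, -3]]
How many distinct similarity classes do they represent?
3 classes: {M1}, {M2}, {M3, M4}

Characteristic polynomials: χ_{M1} = (x - 1)^2(x + 2)^2, χ_{M2} = (x - 1)^3(x + 2), χ_{M3} = (x - 1)^3(x + 2), χ_{M4} = (x - 1)^3(x + 2).

{M1}: invariant factors x + 2, (x - 1)^2(x + 2).

{M2}: invariant factors x - 1, (x - 1)^2(x + 2).

{M3, M4}: invariant factors (x - 1)^3(x + 2).

Matrices are similar if and only if their invariant-factor lists agree; the partition into similarity classes is {M1}, {M2}, {M3, M4}.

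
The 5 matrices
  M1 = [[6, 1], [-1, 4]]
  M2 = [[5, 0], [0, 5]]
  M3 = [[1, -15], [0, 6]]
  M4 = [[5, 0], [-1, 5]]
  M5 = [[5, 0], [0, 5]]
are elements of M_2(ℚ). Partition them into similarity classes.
3 classes: {M1, M4}, {M2, M5}, {M3}

Characteristic polynomials: χ_{M1} = (x - 5)^2, χ_{M2} = (x - 5)^2, χ_{M3} = (x - 6)(x - 1), χ_{M4} = (x - 5)^2, χ_{M5} = (x - 5)^2.

{M1, M4}: invariant factors (x - 5)^2.

{M2, M5}: invariant factors x - 5, x - 5.

{M3}: invariant factors (x - 6)(x - 1).

Matrices are similar if and only if their invariant-factor lists agree; the partition into similarity classes is {M1, M4}, {M2, M5}, {M3}.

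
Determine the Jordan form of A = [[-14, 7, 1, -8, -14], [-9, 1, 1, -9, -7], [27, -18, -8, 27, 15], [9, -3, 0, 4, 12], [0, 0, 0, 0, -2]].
J = [[-5, 1, 0, 0, 0], [0, -5, 1, 0, 0], [0, 0, -5, 0, 0], [0, 0, 0, -2, 0], [0, 0, 0, 0, -2]]

The characteristic polynomial is det(xI - A) = (x + 2)^2(x + 5)^3, so the eigenvalues are -5 (algebraic multiplicity 3), -2 (algebraic multiplicity 2).

For λ = -5: rank(A + 5I) = 4, rank((A + 5I)^2) = 3, rank((A + 5I)^3) = 2. The eigenspace has dimension 5 - 4 = 1, so there is 1 Jordan block; the rank sequence gives block sizes [3].

For λ = -2: rank(A + 2I) = 3. The eigenspace has dimension 5 - 3 = 2, so there are 2 Jordan blocks; the rank sequence gives block sizes [1, 1].

Assembling the blocks gives the Jordan form J above.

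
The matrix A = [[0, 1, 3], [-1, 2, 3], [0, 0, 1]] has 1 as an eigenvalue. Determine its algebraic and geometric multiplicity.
algebraic multiplicity 3, geometric multiplicity 2

The characteristic polynomial is (x - 1)^3, so the factor x - 1 appears with exponent 3: the algebraic multiplicity is 3.

rank(A - I) = 1, so the eigenspace has dimension 3 - 1 = 2: the geometric multiplicity is 2.

Since 2 < 3, A is not diagonalizable.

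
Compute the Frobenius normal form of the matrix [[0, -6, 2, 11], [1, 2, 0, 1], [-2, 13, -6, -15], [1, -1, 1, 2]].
The invariant factors of A (the non-unit diagonal entries of the Smith normal form of xI - A over ℚ[x]) are (x^2 + x - 3)^2, each dividing the next. The characteristic polynomial is their product, (x^2 + x - 3)^2.

The rational canonical form is the block-diagonal matrix of companion matrices C(f_i):
R = [[0, 0, 0, -9], [1, 0, 0, 6], [0, 1, 0, 5], [0, 0, 1, -2]].

Note the characteristic polynomial does not split into linear factors over ℚ, so A has no Jordan form over ℚ; the rational canonical form exists over any field.

R = [[0, 0, 0, -9], [1, 0, 0, 6], [0, 1, 0, 5], [0, 0, 1, -2]]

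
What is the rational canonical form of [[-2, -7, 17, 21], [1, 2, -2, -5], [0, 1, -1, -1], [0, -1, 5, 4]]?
R = [[0, 0, 0, 2], [1, 0, 0, -3], [0, 1, 0, -1], [0, 0, 1, 3]]

The invariant factors of A (the non-unit diagonal entries of the Smith normal form of xI - A over ℚ[x]) are (x - 2)(x - 1)^2(x + 1), each dividing the next. The characteristic polynomial is their product, (x - 2)(x - 1)^2(x + 1).

The rational canonical form is the block-diagonal matrix of companion matrices C(f_i):
R = [[0, 0, 0, 2], [1, 0, 0, -3], [0, 1, 0, -1], [0, 0, 1, 3]].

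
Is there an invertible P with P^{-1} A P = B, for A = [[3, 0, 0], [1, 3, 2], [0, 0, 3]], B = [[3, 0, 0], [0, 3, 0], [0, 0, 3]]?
Both have characteristic polynomial (x - 3)^3, but the minimal polynomial of A is (x - 3)^2 while the minimal polynomial of B is x - 3. The minimal polynomial is a similarity invariant, so A and B are not similar.

No.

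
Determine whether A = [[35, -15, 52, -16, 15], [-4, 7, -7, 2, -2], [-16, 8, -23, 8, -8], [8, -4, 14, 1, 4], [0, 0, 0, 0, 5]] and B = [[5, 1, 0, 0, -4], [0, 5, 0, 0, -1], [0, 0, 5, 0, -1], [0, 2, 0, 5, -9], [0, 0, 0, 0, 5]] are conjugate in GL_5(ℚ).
Yes.

Two matrices over a field are similar if and only if they have the same invariant factors.

Both A and B have characteristic polynomial (x - 5)^5 and minimal polynomial (x - 5)^3. Computing further, both have invariant factors x - 5, x - 5, (x - 5)^3. Hence A and B are similar.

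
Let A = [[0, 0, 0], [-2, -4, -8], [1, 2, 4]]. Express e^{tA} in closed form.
A has Jordan form J = [[0, 1, 0], [0, 0, 0], [0, 0, 0]] with A = PJP^{-1}, so e^{tA} = P e^{tJ} P^{-1}.

For a Jordan block J_k(λ), e^{tJ_k(λ)} = e^{λt} · (I + tN + t^2 N^2/2! + ... + t^{k-1} N^{k-1}/(k-1)!) where N is the nilpotent superdiagonal part.

Assembling the blocks and conjugating back gives the entries of e^{tA} as shown above.

e^{tA} = [[1, 0, 0], [-2*t, 1 - 4*t, -8*t], [t, 2*t, 4*t + 1]]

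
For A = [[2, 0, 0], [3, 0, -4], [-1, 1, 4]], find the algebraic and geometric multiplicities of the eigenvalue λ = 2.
The characteristic polynomial is (x - 2)^3, so the factor x - 2 appears with exponent 3: the algebraic multiplicity is 3.

rank(A - 2I) = 2, so the eigenspace has dimension 3 - 2 = 1: the geometric multiplicity is 1.

Since 1 < 3, A is not diagonalizable.

algebraic multiplicity 3, geometric multiplicity 1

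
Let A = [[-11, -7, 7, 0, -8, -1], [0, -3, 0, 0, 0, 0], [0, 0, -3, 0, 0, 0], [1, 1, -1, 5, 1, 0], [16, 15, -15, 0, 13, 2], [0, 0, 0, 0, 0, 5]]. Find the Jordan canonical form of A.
J = [[-3, 1, 0, 0, 0, 0], [0, -3, 0, 0, 0, 0], [0, 0, -3, 0, 0, 0], [0, 0, 0, 5, 1, 0], [0, 0, 0, 0, 5, 1], [0, 0, 0, 0, 0, 5]]

The characteristic polynomial is det(xI - A) = (x - 5)^3(x + 3)^3, so the eigenvalues are -3 (algebraic multiplicity 3), 5 (algebraic multiplicity 3).

For λ = -3: rank(A + 3I) = 4, rank((A + 3I)^2) = 3. The eigenspace has dimension 6 - 4 = 2, so there are 2 Jordan blocks; the rank sequence gives block sizes [2, 1].

For λ = 5: rank(A - 5I) = 5, rank((A - 5I)^2) = 4, rank((A - 5I)^3) = 3. The eigenspace has dimension 6 - 5 = 1, so there is 1 Jordan block; the rank sequence gives block sizes [3].

Assembling the blocks gives the Jordan form J above.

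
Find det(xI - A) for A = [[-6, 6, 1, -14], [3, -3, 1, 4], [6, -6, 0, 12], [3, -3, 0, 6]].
χ_A(x) = x^3(x + 3)

xI - A = [[x + 6, -6, -1, 14], [-3, x + 3, -1, -4], [-6, 6, x, -12], [-3, 3, 0, x - 6]].

Expanding det(xI - A) along the first row:
det(xI - A) = + (x + 6)·det([[x + 3, -1, -4], [6, x, -12], [3, 0, x - 6]]) - (-6)·det([[-3, -1, -4], [-6, x, -12], [-3, 0, x - 6]]) + (-1)·det([[-3, x + 3, -4], [-6, 6, -12], [-3, 3, x - 6]]) - (14)·det([[-3, x + 3, -1], [-6, 6, x], [-3, 3, 0]]).

Evaluating gives χ_A(x) = x^4 + 3x^3 = x^3(x + 3).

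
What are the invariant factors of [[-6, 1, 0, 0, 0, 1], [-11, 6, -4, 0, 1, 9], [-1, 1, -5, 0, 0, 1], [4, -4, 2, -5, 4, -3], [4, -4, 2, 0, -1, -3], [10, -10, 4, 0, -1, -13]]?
x + 5, x + 5, (x + 2)^2(x + 5)^2

The Jordan structure of A has elementary divisors (x + 5)^2, (x + 5), (x + 5), (x + 2)^2. Arranging the block sizes at each eigenvalue in decreasing order and taking row products gives the invariant factors.

Invariant factors (smallest first, each dividing the next): x + 5, x + 5, (x + 2)^2(x + 5)^2.

Check: the last factor (x + 2)^2(x + 5)^2 is the minimal polynomial, and the product (x + 2)^2(x + 5)^4 is the characteristic polynomial.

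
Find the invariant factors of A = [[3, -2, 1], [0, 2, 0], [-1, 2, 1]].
The Jordan structure of A has elementary divisors (x - 2)^2, (x - 2). Arranging the block sizes at each eigenvalue in decreasing order and taking row products gives the invariant factors.

Invariant factors (smallest first, each dividing the next): x - 2, (x - 2)^2.

Check: the last factor (x - 2)^2 is the minimal polynomial, and the product (x - 2)^3 is the characteristic polynomial.

x - 2, (x - 2)^2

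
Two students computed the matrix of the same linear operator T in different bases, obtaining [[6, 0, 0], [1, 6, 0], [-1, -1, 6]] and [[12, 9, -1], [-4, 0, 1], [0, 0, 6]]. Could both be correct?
Yes.

Two matrices over a field are similar if and only if they have the same invariant factors.

Both A and B have characteristic polynomial (x - 6)^3 and minimal polynomial (x - 6)^3. Computing further, both have invariant factors (x - 6)^3. Hence A and B are similar.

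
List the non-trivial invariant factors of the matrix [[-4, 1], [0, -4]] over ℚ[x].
The Jordan structure of A has elementary divisors (x + 4)^2. Arranging the block sizes at each eigenvalue in decreasing order and taking row products gives the invariant factors.

Invariant factors (smallest first, each dividing the next): (x + 4)^2.

Check: the last factor (x + 4)^2 is the minimal polynomial, and the product (x + 4)^2 is the characteristic polynomial.

(x + 4)^2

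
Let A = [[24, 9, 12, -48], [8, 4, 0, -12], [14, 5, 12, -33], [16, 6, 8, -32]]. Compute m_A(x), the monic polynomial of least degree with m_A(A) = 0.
m_A(x) = x^2(x - 4)^2

The characteristic polynomial factors as x^2(x - 4)^2. The minimal polynomial is ∏(x - λ)^{k_λ} where k_λ is the size of the largest Jordan block at λ.

For λ = 0: rank(A) = 3, and the largest Jordan block has size 2 (the smallest k with rank(A^k) = rank(A^(k+1))).
For λ = 4: rank(A - 4I) = 3, and the largest Jordan block has size 2 (the smallest k with rank((A - 4I)^k) = rank((A - 4I)^(k+1))).

So m_A(x) = x^2(x - 4)^2.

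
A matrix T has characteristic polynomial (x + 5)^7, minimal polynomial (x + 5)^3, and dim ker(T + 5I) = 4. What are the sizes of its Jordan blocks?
Jordan blocks: (-5, 3), (-5, 2), (-5, 1), (-5, 1)

λ = -5: algebraic multiplicity 7 (exponent in χ_T), largest block size 3 (exponent in m_T), 4 blocks (geometric multiplicity). These force block sizes [3, 2, 1, 1].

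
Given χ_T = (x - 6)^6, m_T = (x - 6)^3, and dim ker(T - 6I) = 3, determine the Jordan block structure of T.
Jordan blocks: (6, 3), (6, 2), (6, 1)

λ = 6: algebraic multiplicity 6 (exponent in χ_T), largest block size 3 (exponent in m_T), 3 blocks (geometric multiplicity). These force block sizes [3, 2, 1].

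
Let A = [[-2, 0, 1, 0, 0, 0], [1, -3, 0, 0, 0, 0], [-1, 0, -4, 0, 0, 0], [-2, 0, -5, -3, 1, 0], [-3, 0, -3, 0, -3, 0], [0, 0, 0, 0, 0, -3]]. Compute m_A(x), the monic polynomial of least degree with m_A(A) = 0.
m_A(x) = (x + 3)^3

The characteristic polynomial factors as (x + 3)^6. The minimal polynomial is ∏(x - λ)^{k_λ} where k_λ is the size of the largest Jordan block at λ.

For λ = -3: rank(A + 3I) = 3, and the largest Jordan block has size 3 (the smallest k with rank((A + 3I)^k) = rank((A + 3I)^(k+1))).

So m_A(x) = (x + 3)^3.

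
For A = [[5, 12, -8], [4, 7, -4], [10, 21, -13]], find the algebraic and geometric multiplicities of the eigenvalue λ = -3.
The characteristic polynomial is (x - 1)^2(x + 3), so the factor x + 3 appears with exponent 1: the algebraic multiplicity is 1.

rank(A + 3I) = 2, so the eigenspace has dimension 3 - 2 = 1: the geometric multiplicity is 1.

algebraic multiplicity 1, geometric multiplicity 1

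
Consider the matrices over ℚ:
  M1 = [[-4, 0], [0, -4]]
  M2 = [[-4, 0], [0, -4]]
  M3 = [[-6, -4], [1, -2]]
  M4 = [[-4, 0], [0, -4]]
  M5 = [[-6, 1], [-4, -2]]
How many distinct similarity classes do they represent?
2 classes: {M1, M2, M4}, {M3, M5}

Characteristic polynomials: χ_{M1} = (x + 4)^2, χ_{M2} = (x + 4)^2, χ_{M3} = (x + 4)^2, χ_{M4} = (x + 4)^2, χ_{M5} = (x + 4)^2.

{M1, M2, M4}: invariant factors x + 4, x + 4.

{M3, M5}: invariant factors (x + 4)^2.

Matrices are similar if and only if their invariant-factor lists agree; the partition into similarity classes is {M1, M2, M4}, {M3, M5}.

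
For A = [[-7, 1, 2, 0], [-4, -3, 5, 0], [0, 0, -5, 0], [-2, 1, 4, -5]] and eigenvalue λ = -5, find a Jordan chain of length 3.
We seek v_1 ∈ ker((A + 5I)^3) \ ker((A + 5I)^2), then set v_{i+1} = (A + 5I) v_i.

One such chain is v_1 = [[1, 0, 1, 3]]^T, v_2 = [[0, 1, 0, 2]]^T, v_3 = [[1, 2, 0, 1]]^T. Check: (A + 5I) v_3 = [[0, 0, 0, 0]]^T = 0.

v_1 = [[1, 0, 1, 3]]^T, v_2 = [[0, 1, 0, 2]]^T, v_3 = [[1, 2, 0, 1]]^T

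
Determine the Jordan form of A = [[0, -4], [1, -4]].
J = [[-2, 1], [0, -2]]

The characteristic polynomial is det(xI - A) = (x + 2)^2, so the eigenvalues are -2 (algebraic multiplicity 2).

For λ = -2: rank(A + 2I) = 1, rank((A + 2I)^2) = 0. The eigenspace has dimension 2 - 1 = 1, so there is 1 Jordan block; the rank sequence gives block sizes [2].

Assembling the blocks gives the Jordan form J above.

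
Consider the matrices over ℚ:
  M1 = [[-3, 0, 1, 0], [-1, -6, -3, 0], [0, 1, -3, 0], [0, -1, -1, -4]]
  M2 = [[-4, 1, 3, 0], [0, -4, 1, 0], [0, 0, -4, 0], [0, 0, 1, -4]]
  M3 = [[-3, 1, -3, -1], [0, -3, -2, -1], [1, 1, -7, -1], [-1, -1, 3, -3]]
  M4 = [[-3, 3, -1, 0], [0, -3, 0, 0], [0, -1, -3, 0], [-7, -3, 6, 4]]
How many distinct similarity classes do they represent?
2 classes: {M1, M2, M3}, {M4}

Characteristic polynomials: χ_{M1} = (x + 4)^4, χ_{M2} = (x + 4)^4, χ_{M3} = (x + 4)^4, χ_{M4} = (x - 4)(x + 3)^3.

{M1, M2, M3}: invariant factors x + 4, (x + 4)^3.

{M4}: invariant factors (x - 4)(x + 3)^3.

Matrices are similar if and only if their invariant-factor lists agree; the partition into similarity classes is {M1, M2, M3}, {M4}.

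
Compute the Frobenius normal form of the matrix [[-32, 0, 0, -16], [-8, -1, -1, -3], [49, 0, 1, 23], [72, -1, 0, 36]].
The invariant factors of A (the non-unit diagonal entries of the Smith normal form of xI - A over ℚ[x]) are (x^2 - 2x - 4)^2, each dividing the next. The characteristic polynomial is their product, (x^2 - 2x - 4)^2.

The rational canonical form is the block-diagonal matrix of companion matrices C(f_i):
R = [[0, 0, 0, -16], [1, 0, 0, -16], [0, 1, 0, 4], [0, 0, 1, 4]].

Note the characteristic polynomial does not split into linear factors over ℚ, so A has no Jordan form over ℚ; the rational canonical form exists over any field.

R = [[0, 0, 0, -16], [1, 0, 0, -16], [0, 1, 0, 4], [0, 0, 1, 4]]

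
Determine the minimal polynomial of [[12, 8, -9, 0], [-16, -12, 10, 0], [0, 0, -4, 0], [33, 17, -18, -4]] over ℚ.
The characteristic polynomial factors as (x - 4)(x + 4)^3. The minimal polynomial is ∏(x - λ)^{k_λ} where k_λ is the size of the largest Jordan block at λ.

For λ = -4: rank(A + 4I) = 3, and the largest Jordan block has size 3 (the smallest k with rank((A + 4I)^k) = rank((A + 4I)^(k+1))).
For λ = 4: rank(A - 4I) = 3, and the largest Jordan block has size 1 (the smallest k with rank((A - 4I)^k) = rank((A - 4I)^(k+1))).

So m_A(x) = (x - 4)(x + 4)^3.

m_A(x) = (x - 4)(x + 4)^3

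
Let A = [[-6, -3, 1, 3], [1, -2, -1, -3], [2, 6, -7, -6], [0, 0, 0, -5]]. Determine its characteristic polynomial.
χ_A(x) = (x + 5)^4

xI - A = [[x + 6, 3, -1, -3], [-1, x + 2, 1, 3], [-2, -6, x + 7, 6], [0, 0, 0, x + 5]].

Expanding det(xI - A) along the first row:
det(xI - A) = + (x + 6)·det([[x + 2, 1, 3], [-6, x + 7, 6], [0, 0, x + 5]]) - (3)·det([[-1, 1, 3], [-2, x + 7, 6], [0, 0, x + 5]]) + (-1)·det([[-1, x + 2, 3], [-2, -6, 6], [0, 0, x + 5]]) - (-3)·det([[-1, x + 2, 1], [-2, -6, x + 7], [0, 0, 0]]).

Evaluating gives χ_A(x) = x^4 + 20x^3 + 150x^2 + 500x + 625 = (x + 5)^4.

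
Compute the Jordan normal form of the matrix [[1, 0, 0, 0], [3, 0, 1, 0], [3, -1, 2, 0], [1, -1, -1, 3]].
J = [[1, 1, 0, 0], [0, 1, 0, 0], [0, 0, 1, 0], [0, 0, 0, 3]]

The characteristic polynomial is det(xI - A) = (x - 3)(x - 1)^3, so the eigenvalues are 1 (algebraic multiplicity 3), 3 (algebraic multiplicity 1).

For λ = 1: rank(A - I) = 2, rank((A - I)^2) = 1. The eigenspace has dimension 4 - 2 = 2, so there are 2 Jordan blocks; the rank sequence gives block sizes [2, 1].

For λ = 3: algebraic multiplicity 1 gives one 1×1 block.

Assembling the blocks gives the Jordan form J above.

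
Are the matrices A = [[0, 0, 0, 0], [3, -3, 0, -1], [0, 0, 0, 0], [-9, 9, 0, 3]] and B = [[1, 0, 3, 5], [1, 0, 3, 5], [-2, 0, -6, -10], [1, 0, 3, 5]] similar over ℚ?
Two matrices over a field are similar if and only if they have the same invariant factors.

Both A and B have characteristic polynomial x^4 and minimal polynomial x^2. Computing further, both have invariant factors x, x, x^2. Hence A and B are similar.

Yes.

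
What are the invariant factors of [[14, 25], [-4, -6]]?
The Jordan structure of A has elementary divisors (x - 4)^2. Arranging the block sizes at each eigenvalue in decreasing order and taking row products gives the invariant factors.

Invariant factors (smallest first, each dividing the next): (x - 4)^2.

Check: the last factor (x - 4)^2 is the minimal polynomial, and the product (x - 4)^2 is the characteristic polynomial.

(x - 4)^2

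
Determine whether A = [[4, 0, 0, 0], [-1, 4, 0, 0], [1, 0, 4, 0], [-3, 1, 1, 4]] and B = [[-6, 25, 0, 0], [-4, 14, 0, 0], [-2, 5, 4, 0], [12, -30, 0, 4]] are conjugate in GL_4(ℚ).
No.

Both have characteristic polynomial (x - 4)^4 and minimal polynomial (x - 4)^2. But rank(A - 4I) = 2 for A while rank(B - 4I) = 1 for B, so the number of Jordan blocks at λ = 4 differs. A and B are not similar.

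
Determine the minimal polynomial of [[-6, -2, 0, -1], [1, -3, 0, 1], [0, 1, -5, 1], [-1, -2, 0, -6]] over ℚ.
The characteristic polynomial factors as (x + 5)^4. The minimal polynomial is ∏(x - λ)^{k_λ} where k_λ is the size of the largest Jordan block at λ.

For λ = -5: rank(A + 5I) = 2, and the largest Jordan block has size 2 (the smallest k with rank((A + 5I)^k) = rank((A + 5I)^(k+1))).

So m_A(x) = (x + 5)^2.

m_A(x) = (x + 5)^2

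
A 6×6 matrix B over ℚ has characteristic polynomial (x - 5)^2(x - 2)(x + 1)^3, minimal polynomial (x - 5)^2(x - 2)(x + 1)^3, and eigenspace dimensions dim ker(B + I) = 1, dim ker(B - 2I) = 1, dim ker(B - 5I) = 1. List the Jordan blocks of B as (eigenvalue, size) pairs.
Jordan blocks: (-1, 3), (2, 1), (5, 2)

λ = -1: algebraic multiplicity 3 (exponent in χ_B), largest block size 3 (exponent in m_B), 1 block (geometric multiplicity). This forces block sizes [3].
λ = 2: algebraic multiplicity 1 (exponent in χ_B), largest block size 1 (exponent in m_B), 1 block (geometric multiplicity). This forces block sizes [1].
λ = 5: algebraic multiplicity 2 (exponent in χ_B), largest block size 2 (exponent in m_B), 1 block (geometric multiplicity). This forces block sizes [2].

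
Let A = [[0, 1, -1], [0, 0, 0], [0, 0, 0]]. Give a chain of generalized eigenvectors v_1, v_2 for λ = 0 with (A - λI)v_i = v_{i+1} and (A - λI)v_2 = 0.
We seek v_1 ∈ ker(A^2) \ ker(A), then set v_{i+1} = A v_i.

One such chain is v_1 = [[3, 1, 0]]^T, v_2 = [[1, 0, 0]]^T. Check: A v_2 = [[0, 0, 0]]^T = 0.

v_1 = [[3, 1, 0]]^T, v_2 = [[1, 0, 0]]^T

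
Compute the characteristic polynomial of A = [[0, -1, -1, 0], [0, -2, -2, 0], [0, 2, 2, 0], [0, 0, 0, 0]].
χ_A(x) = x^4

xI - A = [[x, 1, 1, 0], [0, x + 2, 2, 0], [0, -2, x - 2, 0], [0, 0, 0, x]].

Expanding det(xI - A) along the first row:
det(xI - A) = + (x)·det([[x + 2, 2, 0], [-2, x - 2, 0], [0, 0, x]]) - (1)·det([[0, 2, 0], [0, x - 2, 0], [0, 0, x]]) + (1)·det([[0, x + 2, 0], [0, -2, 0], [0, 0, x]]) - (0)·det([[0, x + 2, 2], [0, -2, x - 2], [0, 0, 0]]).

Evaluating gives χ_A(x) = x^4.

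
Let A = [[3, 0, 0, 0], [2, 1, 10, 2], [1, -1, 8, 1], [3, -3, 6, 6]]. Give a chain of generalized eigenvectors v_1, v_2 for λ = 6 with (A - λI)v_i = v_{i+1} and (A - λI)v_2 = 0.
v_1 = [[0, 0, 0, 1]]^T, v_2 = [[0, 2, 1, 0]]^T

We seek v_1 ∈ ker((A - 6I)^2) \ ker(A - 6I), then set v_{i+1} = (A - 6I) v_i.

One such chain is v_1 = [[0, 0, 0, 1]]^T, v_2 = [[0, 2, 1, 0]]^T. Check: (A - 6I) v_2 = [[0, 0, 0, 0]]^T = 0.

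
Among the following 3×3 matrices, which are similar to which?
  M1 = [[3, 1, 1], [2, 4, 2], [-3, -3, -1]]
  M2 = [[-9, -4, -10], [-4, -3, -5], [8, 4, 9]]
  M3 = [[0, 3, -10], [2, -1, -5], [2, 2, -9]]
3 classes: {M1}, {M2}, {M3}

Characteristic polynomials: χ_{M1} = (x - 2)^3, χ_{M2} = (x + 1)^3, χ_{M3} = (x + 3)^2(x + 4).

{M1}: invariant factors x - 2, (x - 2)^2.

{M2}: invariant factors x + 1, (x + 1)^2.

{M3}: invariant factors (x + 3)^2(x + 4).

Matrices are similar if and only if their invariant-factor lists agree; the partition into similarity classes is {M1}, {M2}, {M3}.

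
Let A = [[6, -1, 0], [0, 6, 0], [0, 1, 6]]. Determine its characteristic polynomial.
χ_A(x) = (x - 6)^3

xI - A = [[x - 6, 1, 0], [0, x - 6, 0], [0, -1, x - 6]].

Expanding det(xI - A) along the first row:
det(xI - A) = + (x - 6)·det([[x - 6, 0], [-1, x - 6]]) - (1)·det([[0, 0], [0, x - 6]]) + (0)·det([[0, x - 6], [0, -1]]).

Evaluating gives χ_A(x) = x^3 - 18x^2 + 108x - 216 = (x - 6)^3.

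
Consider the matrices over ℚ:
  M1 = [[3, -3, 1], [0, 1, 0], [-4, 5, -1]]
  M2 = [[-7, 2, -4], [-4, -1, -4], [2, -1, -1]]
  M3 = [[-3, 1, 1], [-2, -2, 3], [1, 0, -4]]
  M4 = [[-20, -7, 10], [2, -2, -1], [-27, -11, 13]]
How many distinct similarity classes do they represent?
Characteristic polynomials: χ_{M1} = (x - 1)^3, χ_{M2} = (x + 3)^3, χ_{M3} = (x + 3)^3, χ_{M4} = (x + 3)^3.

{M1}: invariant factors (x - 1)^3.

{M2}: invariant factors x + 3, (x + 3)^2.

{M3, M4}: invariant factors (x + 3)^3.

Matrices are similar if and only if their invariant-factor lists agree; the partition into similarity classes is {M1}, {M2}, {M3, M4}.

3 classes: {M1}, {M2}, {M3, M4}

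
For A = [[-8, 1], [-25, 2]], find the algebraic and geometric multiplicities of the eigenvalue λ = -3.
The characteristic polynomial is (x + 3)^2, so the factor x + 3 appears with exponent 2: the algebraic multiplicity is 2.

rank(A + 3I) = 1, so the eigenspace has dimension 2 - 1 = 1: the geometric multiplicity is 1.

Since 1 < 2, A is not diagonalizable.

algebraic multiplicity 2, geometric multiplicity 1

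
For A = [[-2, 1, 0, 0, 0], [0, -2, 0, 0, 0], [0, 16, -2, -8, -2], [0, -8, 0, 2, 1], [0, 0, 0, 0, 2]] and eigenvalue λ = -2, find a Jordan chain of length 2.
We seek v_1 ∈ ker((A + 2I)^2) \ ker(A + 2I), then set v_{i+1} = (A + 2I) v_i.

One such chain is v_1 = [[-2, 1, -1, 2, 0]]^T, v_2 = [[1, 0, 0, 0, 0]]^T. Check: (A + 2I) v_2 = [[0, 0, 0, 0, 0]]^T = 0.

v_1 = [[-2, 1, -1, 2, 0]]^T, v_2 = [[1, 0, 0, 0, 0]]^T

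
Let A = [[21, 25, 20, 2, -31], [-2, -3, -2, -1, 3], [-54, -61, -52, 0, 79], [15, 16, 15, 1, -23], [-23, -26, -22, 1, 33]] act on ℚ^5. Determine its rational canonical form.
R = [[0, 0, 0, 0, -5], [1, 0, 0, 0, -1], [0, 1, 0, 0, 5], [0, 0, 1, 0, 2], [0, 0, 0, 1, 0]]

The invariant factors of A (the non-unit diagonal entries of the Smith normal form of xI - A over ℚ[x]) are (x - 1)(x + 1)(x^3 - x - 5), each dividing the next. The characteristic polynomial is their product, (x - 1)(x + 1)(x^3 - x - 5).

The rational canonical form is the block-diagonal matrix of companion matrices C(f_i):
R = [[0, 0, 0, 0, -5], [1, 0, 0, 0, -1], [0, 1, 0, 0, 5], [0, 0, 1, 0, 2], [0, 0, 0, 1, 0]].

Note the characteristic polynomial does not split into linear factors over ℚ, so A has no Jordan form over ℚ; the rational canonical form exists over any field.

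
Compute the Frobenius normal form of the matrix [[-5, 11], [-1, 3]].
R = [[0, 4], [1, -2]]

The invariant factors of A (the non-unit diagonal entries of the Smith normal form of xI - A over ℚ[x]) are x^2 + 2x - 4, each dividing the next. The characteristic polynomial is their product, x^2 + 2x - 4.

The rational canonical form is the block-diagonal matrix of companion matrices C(f_i):
R = [[0, 4], [1, -2]].

Note the characteristic polynomial does not split into linear factors over ℚ, so A has no Jordan form over ℚ; the rational canonical form exists over any field.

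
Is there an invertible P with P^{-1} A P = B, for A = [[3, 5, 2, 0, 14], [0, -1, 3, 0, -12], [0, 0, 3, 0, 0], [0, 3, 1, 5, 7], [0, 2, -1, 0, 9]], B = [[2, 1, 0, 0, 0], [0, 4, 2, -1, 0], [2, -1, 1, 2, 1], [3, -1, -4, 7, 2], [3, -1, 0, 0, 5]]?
Two matrices over a field are similar if and only if they have the same invariant factors.

Both A and B have characteristic polynomial (x - 5)^2(x - 3)^3 and minimal polynomial (x - 5)^2(x - 3)^3. Computing further, both have invariant factors (x - 5)^2(x - 3)^3. Hence A and B are similar.

Yes.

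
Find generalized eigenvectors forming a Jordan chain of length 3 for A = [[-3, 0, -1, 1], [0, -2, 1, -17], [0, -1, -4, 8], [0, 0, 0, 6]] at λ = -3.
v_1 = [[0, 0, 1, 0]]^T, v_2 = [[-1, 1, -1, 0]]^T, v_3 = [[1, 0, 0, 0]]^T

We seek v_1 ∈ ker((A + 3I)^3) \ ker((A + 3I)^2), then set v_{i+1} = (A + 3I) v_i.

One such chain is v_1 = [[0, 0, 1, 0]]^T, v_2 = [[-1, 1, -1, 0]]^T, v_3 = [[1, 0, 0, 0]]^T. Check: (A + 3I) v_3 = [[0, 0, 0, 0]]^T = 0.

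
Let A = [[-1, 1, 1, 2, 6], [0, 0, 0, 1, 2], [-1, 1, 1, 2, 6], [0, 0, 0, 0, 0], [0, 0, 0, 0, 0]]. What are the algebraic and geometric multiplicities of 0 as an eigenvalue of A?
algebraic multiplicity 5, geometric multiplicity 3

The characteristic polynomial is x^5, so the factor x appears with exponent 5: the algebraic multiplicity is 5.

rank(A) = 2, so the eigenspace has dimension 5 - 2 = 3: the geometric multiplicity is 3.

Since 3 < 5, A is not diagonalizable.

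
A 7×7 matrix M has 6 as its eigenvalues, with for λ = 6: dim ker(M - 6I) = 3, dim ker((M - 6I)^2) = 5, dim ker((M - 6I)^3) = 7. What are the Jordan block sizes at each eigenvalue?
λ = 6: successive nullity increments [3, 2, 2] count blocks of size ≥ k; block sizes are [3, 3, 1].

Jordan blocks: (6, 3), (6, 3), (6, 1)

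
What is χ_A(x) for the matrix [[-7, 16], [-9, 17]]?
xI - A = [[x + 7, -16], [9, x - 17]].

Expanding det(xI - A) along the first row:
det(xI - A) = + (x + 7)·det([[x - 17]]) - (-16)·det([[9]]).

Evaluating gives χ_A(x) = x^2 - 10x + 25 = (x - 5)^2.

χ_A(x) = (x - 5)^2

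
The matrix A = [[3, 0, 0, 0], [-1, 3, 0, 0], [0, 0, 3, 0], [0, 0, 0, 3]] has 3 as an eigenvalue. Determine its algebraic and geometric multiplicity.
The characteristic polynomial is (x - 3)^4, so the factor x - 3 appears with exponent 4: the algebraic multiplicity is 4.

rank(A - 3I) = 1, so the eigenspace has dimension 4 - 1 = 3: the geometric multiplicity is 3.

Since 3 < 4, A is not diagonalizable.

algebraic multiplicity 4, geometric multiplicity 3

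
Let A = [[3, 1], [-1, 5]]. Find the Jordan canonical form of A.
J = [[4, 1], [0, 4]]

The characteristic polynomial is det(xI - A) = (x - 4)^2, so the eigenvalues are 4 (algebraic multiplicity 2).

For λ = 4: rank(A - 4I) = 1, rank((A - 4I)^2) = 0. The eigenspace has dimension 2 - 1 = 1, so there is 1 Jordan block; the rank sequence gives block sizes [2].

Assembling the blocks gives the Jordan form J above.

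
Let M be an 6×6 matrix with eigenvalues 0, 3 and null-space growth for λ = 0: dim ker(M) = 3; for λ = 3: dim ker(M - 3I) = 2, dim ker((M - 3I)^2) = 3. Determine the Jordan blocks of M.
λ = 0: successive nullity increments [3] count blocks of size ≥ k; block sizes are [1, 1, 1].
λ = 3: successive nullity increments [2, 1] count blocks of size ≥ k; block sizes are [2, 1].

Jordan blocks: (0, 1), (0, 1), (0, 1), (3, 2), (3, 1)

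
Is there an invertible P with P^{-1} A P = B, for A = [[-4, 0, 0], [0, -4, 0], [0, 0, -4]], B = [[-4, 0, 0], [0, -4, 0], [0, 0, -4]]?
Yes.

Two matrices over a field are similar if and only if they have the same invariant factors.

Both A and B have characteristic polynomial (x + 4)^3 and minimal polynomial x + 4. Computing further, both have invariant factors x + 4, x + 4, x + 4. Hence A and B are similar.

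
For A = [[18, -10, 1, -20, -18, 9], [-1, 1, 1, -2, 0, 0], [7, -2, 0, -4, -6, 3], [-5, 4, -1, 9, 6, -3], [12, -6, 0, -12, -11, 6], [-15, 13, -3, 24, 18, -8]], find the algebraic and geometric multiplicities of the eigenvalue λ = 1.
algebraic multiplicity 5, geometric multiplicity 3

The characteristic polynomial is (x - 4)(x - 1)^5, so the factor x - 1 appears with exponent 5: the algebraic multiplicity is 5.

rank(A - I) = 3, so the eigenspace has dimension 6 - 3 = 3: the geometric multiplicity is 3.

Since 3 < 5, A is not diagonalizable.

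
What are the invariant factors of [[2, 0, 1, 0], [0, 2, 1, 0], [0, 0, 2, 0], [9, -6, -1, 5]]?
x - 2, (x - 5)(x - 2)^2

The Jordan structure of A has elementary divisors (x - 2)^2, (x - 2), (x - 5). Arranging the block sizes at each eigenvalue in decreasing order and taking row products gives the invariant factors.

Invariant factors (smallest first, each dividing the next): x - 2, (x - 5)(x - 2)^2.

Check: the last factor (x - 5)(x - 2)^2 is the minimal polynomial, and the product (x - 5)(x - 2)^3 is the characteristic polynomial.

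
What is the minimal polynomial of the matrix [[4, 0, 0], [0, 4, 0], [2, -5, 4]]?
m_A(x) = (x - 4)^2

The characteristic polynomial factors as (x - 4)^3. The minimal polynomial is ∏(x - λ)^{k_λ} where k_λ is the size of the largest Jordan block at λ.

For λ = 4: rank(A - 4I) = 1, and the largest Jordan block has size 2 (the smallest k with rank((A - 4I)^k) = rank((A - 4I)^(k+1))).

So m_A(x) = (x - 4)^2.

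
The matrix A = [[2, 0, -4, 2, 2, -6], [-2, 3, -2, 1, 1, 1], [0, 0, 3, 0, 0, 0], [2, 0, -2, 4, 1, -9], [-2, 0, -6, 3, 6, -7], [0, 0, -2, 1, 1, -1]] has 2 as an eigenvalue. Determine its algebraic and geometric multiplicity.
The characteristic polynomial is (x - 3)^5(x - 2), so the factor x - 2 appears with exponent 1: the algebraic multiplicity is 1.

rank(A - 2I) = 5, so the eigenspace has dimension 6 - 5 = 1: the geometric multiplicity is 1.

algebraic multiplicity 1, geometric multiplicity 1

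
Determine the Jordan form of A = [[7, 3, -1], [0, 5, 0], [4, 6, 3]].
The characteristic polynomial is det(xI - A) = (x - 5)^3, so the eigenvalues are 5 (algebraic multiplicity 3).

For λ = 5: rank(A - 5I) = 1, rank((A - 5I)^2) = 0. The eigenspace has dimension 3 - 1 = 2, so there are 2 Jordan blocks; the rank sequence gives block sizes [2, 1].

Assembling the blocks gives the Jordan form J above.

J = [[5, 1, 0], [0, 5, 0], [0, 0, 5]]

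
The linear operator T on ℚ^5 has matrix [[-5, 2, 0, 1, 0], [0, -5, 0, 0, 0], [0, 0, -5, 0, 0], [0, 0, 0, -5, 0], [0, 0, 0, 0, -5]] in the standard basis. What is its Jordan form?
J = [[-5, 1, 0, 0, 0], [0, -5, 0, 0, 0], [0, 0, -5, 0, 0], [0, 0, 0, -5, 0], [0, 0, 0, 0, -5]]

The characteristic polynomial is det(xI - A) = (x + 5)^5, so the eigenvalues are -5 (algebraic multiplicity 5).

For λ = -5: rank(A + 5I) = 1, rank((A + 5I)^2) = 0. The eigenspace has dimension 5 - 1 = 4, so there are 4 Jordan blocks; the rank sequence gives block sizes [2, 1, 1, 1].

Assembling the blocks gives the Jordan form J above.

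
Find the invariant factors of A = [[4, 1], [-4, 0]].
The Jordan structure of A has elementary divisors (x - 2)^2. Arranging the block sizes at each eigenvalue in decreasing order and taking row products gives the invariant factors.

Invariant factors (smallest first, each dividing the next): (x - 2)^2.

Check: the last factor (x - 2)^2 is the minimal polynomial, and the product (x - 2)^2 is the characteristic polynomial.

(x - 2)^2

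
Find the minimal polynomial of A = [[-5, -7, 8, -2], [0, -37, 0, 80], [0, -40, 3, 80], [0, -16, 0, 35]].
m_A(x) = (x - 3)(x + 5)^2

The characteristic polynomial factors as (x - 3)^2(x + 5)^2. The minimal polynomial is ∏(x - λ)^{k_λ} where k_λ is the size of the largest Jordan block at λ.

For λ = -5: rank(A + 5I) = 3, and the largest Jordan block has size 2 (the smallest k with rank((A + 5I)^k) = rank((A + 5I)^(k+1))).
For λ = 3: rank(A - 3I) = 2, and the largest Jordan block has size 1 (the smallest k with rank((A - 3I)^k) = rank((A - 3I)^(k+1))).

So m_A(x) = (x - 3)(x + 5)^2.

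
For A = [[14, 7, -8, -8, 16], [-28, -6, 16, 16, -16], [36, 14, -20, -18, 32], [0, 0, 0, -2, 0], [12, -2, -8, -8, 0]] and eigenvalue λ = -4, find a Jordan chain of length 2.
v_1 = [[-1, 1, -2, 0, 0]]^T, v_2 = [[5, -6, 10, 0, 2]]^T

We seek v_1 ∈ ker((A + 4I)^2) \ ker(A + 4I), then set v_{i+1} = (A + 4I) v_i.

One such chain is v_1 = [[-1, 1, -2, 0, 0]]^T, v_2 = [[5, -6, 10, 0, 2]]^T. Check: (A + 4I) v_2 = [[0, 0, 0, 0, 0]]^T = 0.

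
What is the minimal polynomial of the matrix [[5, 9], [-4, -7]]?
The characteristic polynomial factors as (x + 1)^2. The minimal polynomial is ∏(x - λ)^{k_λ} where k_λ is the size of the largest Jordan block at λ.

For λ = -1: rank(A + I) = 1, and the largest Jordan block has size 2 (the smallest k with rank((A + I)^k) = rank((A + I)^(k+1))).

So m_A(x) = (x + 1)^2.

m_A(x) = (x + 1)^2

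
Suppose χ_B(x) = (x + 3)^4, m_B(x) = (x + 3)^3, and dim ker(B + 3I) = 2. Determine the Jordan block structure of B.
λ = -3: algebraic multiplicity 4 (exponent in χ_B), largest block size 3 (exponent in m_B), 2 blocks (geometric multiplicity). These force block sizes [3, 1].

Jordan blocks: (-3, 3), (-3, 1)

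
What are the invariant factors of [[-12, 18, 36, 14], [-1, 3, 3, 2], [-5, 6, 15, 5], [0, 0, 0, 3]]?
The Jordan structure of A has elementary divisors x, (x - 3)^3. Arranging the block sizes at each eigenvalue in decreasing order and taking row products gives the invariant factors.

Invariant factors (smallest first, each dividing the next): x(x - 3)^3.

Check: the last factor x(x - 3)^3 is the minimal polynomial, and the product x(x - 3)^3 is the characteristic polynomial.

x(x - 3)^3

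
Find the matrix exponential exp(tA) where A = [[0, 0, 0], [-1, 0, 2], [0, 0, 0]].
A has Jordan form J = [[0, 1, 0], [0, 0, 0], [0, 0, 0]] with A = PJP^{-1}, so e^{tA} = P e^{tJ} P^{-1}.

For a Jordan block J_k(λ), e^{tJ_k(λ)} = e^{λt} · (I + tN + t^2 N^2/2! + ... + t^{k-1} N^{k-1}/(k-1)!) where N is the nilpotent superdiagonal part.

Assembling the blocks and conjugating back gives the entries of e^{tA} as shown above.

e^{tA} = [[1, 0, 0], [-t, 1, 2*t], [0, 0, 1]]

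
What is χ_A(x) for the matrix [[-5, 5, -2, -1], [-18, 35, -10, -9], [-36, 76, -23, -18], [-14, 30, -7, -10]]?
χ_A(x) = (x - 6)(x + 3)^3

xI - A = [[x + 5, -5, 2, 1], [18, x - 35, 10, 9], [36, -76, x + 23, 18], [14, -30, 7, x + 10]].

Expanding det(xI - A) along the first row:
det(xI - A) = + (x + 5)·det([[x - 35, 10, 9], [-76, x + 23, 18], [-30, 7, x + 10]]) - (-5)·det([[18, 10, 9], [36, x + 23, 18], [14, 7, x + 10]]) + (2)·det([[18, x - 35, 9], [36, -76, 18], [14, -30, x + 10]]) - (1)·det([[18, x - 35, 10], [36, -76, x + 23], [14, -30, 7]]).

Evaluating gives χ_A(x) = x^4 + 3x^3 - 27x^2 - 135x - 162 = (x - 6)(x + 3)^3.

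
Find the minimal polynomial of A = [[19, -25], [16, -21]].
m_A(x) = (x + 1)^2

The characteristic polynomial factors as (x + 1)^2. The minimal polynomial is ∏(x - λ)^{k_λ} where k_λ is the size of the largest Jordan block at λ.

For λ = -1: rank(A + I) = 1, and the largest Jordan block has size 2 (the smallest k with rank((A + I)^k) = rank((A + I)^(k+1))).

So m_A(x) = (x + 1)^2.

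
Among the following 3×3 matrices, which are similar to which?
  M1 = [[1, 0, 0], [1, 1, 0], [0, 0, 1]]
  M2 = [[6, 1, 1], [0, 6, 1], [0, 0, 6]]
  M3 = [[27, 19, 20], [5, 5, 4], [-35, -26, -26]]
3 classes: {M1}, {M2}, {M3}

Characteristic polynomials: χ_{M1} = (x - 1)^3, χ_{M2} = (x - 6)^3, χ_{M3} = (x - 2)^3.

{M1}: invariant factors x - 1, (x - 1)^2.

{M2}: invariant factors (x - 6)^3.

{M3}: invariant factors (x - 2)^3.

Matrices are similar if and only if their invariant-factor lists agree; the partition into similarity classes is {M1}, {M2}, {M3}.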